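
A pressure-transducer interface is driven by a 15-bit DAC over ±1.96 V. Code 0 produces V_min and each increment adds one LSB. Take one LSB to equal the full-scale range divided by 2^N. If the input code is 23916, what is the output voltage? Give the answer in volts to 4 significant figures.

0.9010 V

Full-scale range = 1.96 V − (-1.96 V) = 3.92 V. LSB = 3.92 V / 2^15.
Output = V_min + (23916/32768) × range = -1.96 + 0.729858 × 3.92 V
      = -1.96 + 2.86104 = 0.901045 V.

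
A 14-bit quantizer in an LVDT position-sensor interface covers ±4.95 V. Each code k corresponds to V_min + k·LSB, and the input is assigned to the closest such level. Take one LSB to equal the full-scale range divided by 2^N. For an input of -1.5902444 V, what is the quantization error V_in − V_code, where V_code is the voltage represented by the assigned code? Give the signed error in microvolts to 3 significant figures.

+136 µV

The full-scale span is 4.95 − (-4.95) = 9.9 V. LSB = 9.9 V / 2^14 ≈ 0.6042 mV.
(-1.5902444 − (-4.95)) / LSB = 3.3597556 × 16384/9.9 = 5560.2258. Nearest integer: k = 5560.
Reconstructed level: -4.95 + 5560 × 9.9/16384 V = -1.5903808594 V.
e = -1.5902444 − (-1.5903808594) = +136 µV.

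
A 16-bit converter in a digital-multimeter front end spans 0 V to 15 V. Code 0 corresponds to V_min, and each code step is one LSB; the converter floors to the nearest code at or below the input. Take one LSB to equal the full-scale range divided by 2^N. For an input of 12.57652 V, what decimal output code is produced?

54947

V_FS = 15 V. LSB = 15 V / 2^16 ≈ 228.9 µV.
code = ⌊(V_in − V_min)/LSB⌋ = ⌊(V_in − V_min) × 2^16 / range⌋
     = ⌊(12.57652 − (0)) × 65536 / 15⌋ = ⌊12.57652 × 65536/15⌋
     = ⌊54947.654⌋ = 54947.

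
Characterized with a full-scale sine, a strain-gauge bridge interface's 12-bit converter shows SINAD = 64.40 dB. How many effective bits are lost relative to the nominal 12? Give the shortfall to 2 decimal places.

Effective bits = (64.40 − 1.76)/6.02 = 10.4053.
Shortfall = 12 − 10.4053 = 1.5947 bits.

1.59 bits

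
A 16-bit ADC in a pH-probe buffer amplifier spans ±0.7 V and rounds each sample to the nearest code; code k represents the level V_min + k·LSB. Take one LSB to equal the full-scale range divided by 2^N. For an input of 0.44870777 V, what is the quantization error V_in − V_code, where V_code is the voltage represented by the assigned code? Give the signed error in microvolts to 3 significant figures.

Full-scale range = 0.7 V − (-0.7 V) = 1.4 V. LSB = 1.4 V / 2^16 ≈ 21.36 µV.
Position in LSBs: (0.44870777 − (-0.7)) × 65536/1.4 = 53772.6517; rounding gives k = 53773.
Reconstructed level: -0.7 + 53773 × 1.4/65536 V = 0.44871520996 V.
V_in − V_code = 0.44870777 − (0.44871520996) = −7.44 µV.

−7.44 µV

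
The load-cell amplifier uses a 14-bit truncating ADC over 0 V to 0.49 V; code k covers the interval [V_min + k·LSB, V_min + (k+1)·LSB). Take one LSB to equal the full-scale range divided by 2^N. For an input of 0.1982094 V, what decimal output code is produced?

6627

Full-scale range = 0.49 V. LSB = 0.49 V / 2^14 ≈ 29.91 µV.
code = ⌊(V_in − V_min)/LSB⌋ = ⌊(V_in − V_min) × 2^14 / range⌋
     = ⌊(0.1982094 − (0)) × 16384 / 0.49⌋ = ⌊0.1982094 × 16384/0.49⌋
     = ⌊6627.475⌋ = 6627.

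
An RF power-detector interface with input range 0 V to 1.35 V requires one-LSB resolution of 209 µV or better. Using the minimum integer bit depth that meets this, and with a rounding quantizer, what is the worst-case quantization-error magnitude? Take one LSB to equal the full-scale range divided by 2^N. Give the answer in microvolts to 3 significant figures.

Full-scale range = 1.35 V.
1.35 V / 209 µV = 6459. Since 2^12 = 4096 and 2^13 = 8192, N = 13.
Step size = 1.35/8192 V = 164.79 µV.
|e|_max = LSB/2 = 82.4 µV.

82.4 µV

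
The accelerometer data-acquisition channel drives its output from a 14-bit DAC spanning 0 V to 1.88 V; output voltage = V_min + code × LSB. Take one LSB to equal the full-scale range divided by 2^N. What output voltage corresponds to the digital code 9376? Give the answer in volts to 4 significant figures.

1.076 V

Range is 1.88 V. LSB = 1.88 V / 2^14.
V_out = V_min + code × LSB = 0 V + 9376 × 1.88 V / 16384
      = 0 + 1.07586 = 1.07586 V.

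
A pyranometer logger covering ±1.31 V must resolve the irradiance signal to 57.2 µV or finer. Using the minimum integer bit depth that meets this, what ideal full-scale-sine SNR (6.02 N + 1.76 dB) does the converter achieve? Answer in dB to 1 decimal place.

Span: 1.31 V − (-1.31 V) = 2.62 V.
2.62 V / 57.2 µV = 45800. Since 2^15 = 32768 and 2^16 = 65536, N = 16.
6.02(16) + 1.76 = 98.08 dB.

98.1 dB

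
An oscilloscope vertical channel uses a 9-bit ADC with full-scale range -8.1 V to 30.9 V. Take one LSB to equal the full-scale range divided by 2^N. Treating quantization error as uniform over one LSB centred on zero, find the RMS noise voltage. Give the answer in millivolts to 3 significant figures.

The full-scale span is 30.9 − (-8.1) = 39 V.
Step size = 39/512 V = 76.172 mV.
For a uniform distribution on [−LSB/2, +LSB/2], V_rms = LSB/√12 = 76.172 mV/3.4641 = 22.0 mV.

22.0 mV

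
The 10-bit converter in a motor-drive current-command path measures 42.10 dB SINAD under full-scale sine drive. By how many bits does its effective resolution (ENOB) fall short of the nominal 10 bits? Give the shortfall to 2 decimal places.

3.30 bits

Effective bits = (42.10 − 1.76)/6.02 = 6.7010.
10 − 6.7010 = 3.30 bits below nominal.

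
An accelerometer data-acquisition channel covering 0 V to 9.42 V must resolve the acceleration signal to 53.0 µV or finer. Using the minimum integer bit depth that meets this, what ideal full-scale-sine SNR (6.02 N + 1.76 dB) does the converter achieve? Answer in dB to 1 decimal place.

Span = 9.42 V.
Required number of levels: 9.42/53.0 µV = 177740; smallest N with 2^N ≥ that is 18.
Ideal SNR at N = 18: 6.02·18 + 1.76 = 110.1 dB.

110.1 dB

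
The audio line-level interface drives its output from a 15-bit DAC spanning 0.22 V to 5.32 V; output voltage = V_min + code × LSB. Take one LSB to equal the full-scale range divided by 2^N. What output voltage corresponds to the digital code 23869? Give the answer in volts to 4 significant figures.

The full-scale span is 5.32 − (0.22) = 5.1 V. LSB = 5.1 V / 2^15.
Output = V_min + (23869/32768) × range = 0.22 + 0.728424 × 5.1 V
      = 0.22 + 3.71496 = 3.93496 V.

3.935 V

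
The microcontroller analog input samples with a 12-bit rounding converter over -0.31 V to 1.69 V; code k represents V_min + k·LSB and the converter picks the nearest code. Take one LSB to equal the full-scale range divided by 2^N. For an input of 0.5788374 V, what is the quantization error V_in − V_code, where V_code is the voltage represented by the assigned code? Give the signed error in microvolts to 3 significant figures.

Range = 1.69 − (-0.31) = 2 V. LSB = 2 V / 2^12 ≈ 488.3 µV.
(V_in − V_min)/LSB = (0.5788374 − (-0.31)) × 4096/2 = 1820.3390 → nearest code k = 1820.
Reconstructed level: -0.31 + 1820 × 2/4096 V = 0.5786718750 V.
V_in − V_code = 0.5788374 − (0.5786718750) = +166 µV.

+166 µV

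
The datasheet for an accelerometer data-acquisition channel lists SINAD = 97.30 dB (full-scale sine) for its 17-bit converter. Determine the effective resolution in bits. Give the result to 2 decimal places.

Inverting SNR = 6.02 N + 1.76: N_eff = (97.30 − 1.76)/6.02 = 15.8704.

15.87 bits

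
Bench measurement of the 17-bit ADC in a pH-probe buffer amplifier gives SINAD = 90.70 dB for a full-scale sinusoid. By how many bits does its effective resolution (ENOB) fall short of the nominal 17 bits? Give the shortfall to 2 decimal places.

N_eff = (90.70 − 1.76)/6.02 = 14.7741 bits.
Shortfall = 17 − 14.7741 = 2.2259 bits.

2.23 bits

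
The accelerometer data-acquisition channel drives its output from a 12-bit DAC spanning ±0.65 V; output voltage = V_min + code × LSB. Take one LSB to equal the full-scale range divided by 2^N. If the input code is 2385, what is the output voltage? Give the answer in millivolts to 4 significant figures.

107.0 mV

Full-scale range = 0.65 V − (-0.65 V) = 1.3 V. LSB = 1.3 V / 2^12.
V_out = -0.65 + 2385 × (1.3/4096) V
      = -0.65 + 0.756958 = 0.106958 V.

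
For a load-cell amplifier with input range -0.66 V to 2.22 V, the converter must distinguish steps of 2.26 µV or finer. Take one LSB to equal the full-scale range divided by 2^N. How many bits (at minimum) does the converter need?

21 bits

Full-scale range = 2.22 V − (-0.66 V) = 2.88 V.
Need 2^N ≥ 2.88 V / 2.26 µV = 1.274e6 → N_min = 21.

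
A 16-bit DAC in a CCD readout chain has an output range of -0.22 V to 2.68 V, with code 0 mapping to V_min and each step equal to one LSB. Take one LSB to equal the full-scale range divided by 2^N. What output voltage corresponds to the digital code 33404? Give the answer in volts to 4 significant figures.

1.258 V

Full-scale range = 2.68 V − (-0.22 V) = 2.9 V. LSB = 2.9 V / 2^16.
Output = V_min + (33404/65536) × range = -0.22 + 0.509705 × 2.9 V
      = -0.22 V + 1.47814 V = 1.25814 V.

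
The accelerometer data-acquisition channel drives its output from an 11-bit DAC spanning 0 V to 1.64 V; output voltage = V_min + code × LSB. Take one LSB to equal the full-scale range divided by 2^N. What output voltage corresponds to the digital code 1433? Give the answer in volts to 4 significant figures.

1.148 V

Range is 1.64 V. LSB = 1.64 V / 2^11.
V_out = V_min + code × LSB = 0 V + 1433 × 1.64 V / 2048
      = 0 V + 1.14752 V = 1.14752 V.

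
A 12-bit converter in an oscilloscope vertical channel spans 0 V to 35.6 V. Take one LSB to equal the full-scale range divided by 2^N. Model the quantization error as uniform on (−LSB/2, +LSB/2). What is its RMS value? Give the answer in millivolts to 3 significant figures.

V_FS = 35.6 V.
LSB = 35.6 V / 2^12 = 8.6914 mV.
RMS of a uniform error over width LSB is LSB/√12 = 2.51 mV.

2.51 mV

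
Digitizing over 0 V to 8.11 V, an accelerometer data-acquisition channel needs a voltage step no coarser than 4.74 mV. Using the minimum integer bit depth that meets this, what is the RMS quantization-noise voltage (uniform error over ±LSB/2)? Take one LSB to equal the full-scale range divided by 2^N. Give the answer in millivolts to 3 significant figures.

1.14 mV

V_FS = 8.11 V.
Need 2^N ≥ 8.11 V / 4.74 mV = 1711 → N_min = 11.
Step size = 8.11/2048 V = 3.9600 mV.
σ_q = LSB/√12 = 3.9600 mV/3.4641 = 1.14 mV.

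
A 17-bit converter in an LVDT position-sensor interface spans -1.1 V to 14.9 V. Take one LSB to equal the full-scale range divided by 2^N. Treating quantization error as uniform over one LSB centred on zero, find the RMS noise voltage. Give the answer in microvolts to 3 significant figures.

35.2 µV

Range = 14.9 − (-1.1) = 16 V.
Step size = 16/131072 V = 122.07 µV.
σ_q = LSB/√12 = 122.07 µV/3.4641 = 35.2 µV.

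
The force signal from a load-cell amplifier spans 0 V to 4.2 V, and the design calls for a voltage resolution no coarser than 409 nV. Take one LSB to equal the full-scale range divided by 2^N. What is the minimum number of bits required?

V_FS = 4.2 V.
Levels needed ≥ 4.2/409 nV = 1.027e7. 2^24 = 16777216 suffices, so N_min = 24.

24 bits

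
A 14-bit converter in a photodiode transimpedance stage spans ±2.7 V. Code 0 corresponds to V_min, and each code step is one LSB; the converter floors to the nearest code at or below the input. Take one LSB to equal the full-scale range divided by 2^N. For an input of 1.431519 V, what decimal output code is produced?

12535

Range = 2.7 − (-2.7) = 5.4 V. LSB = 5.4 V / 2^14 ≈ 329.6 µV.
V_in − V_min = 1.431519 − (-2.7) = 4.131519 V.
Divide by LSB: 4.131519 × 16384/5.4 = 12535.3347.
Truncating gives code 12535.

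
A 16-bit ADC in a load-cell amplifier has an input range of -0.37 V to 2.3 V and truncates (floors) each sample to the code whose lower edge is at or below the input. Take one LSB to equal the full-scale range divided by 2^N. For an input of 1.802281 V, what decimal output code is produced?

53319

Range = 2.3 − (-0.37) = 2.67 V. LSB = 2.67 V / 2^16 ≈ 40.74 µV.
(V_in − V_min) × 2^16/range = (1.802281 − (-0.37)) × 65536/2.67 = 53319.329.
Floor → code = 53319.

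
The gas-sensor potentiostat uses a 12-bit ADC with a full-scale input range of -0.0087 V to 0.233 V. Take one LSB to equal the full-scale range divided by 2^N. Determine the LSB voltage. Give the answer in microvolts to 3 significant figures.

59.0 µV

The full-scale span is 0.233 − (-0.0087) = 0.2417 V.
There are 2^12 = 4096 steps.
LSB = 0.2417 V ÷ 2^12 = 0.2417/4096 V = 59.0 µV.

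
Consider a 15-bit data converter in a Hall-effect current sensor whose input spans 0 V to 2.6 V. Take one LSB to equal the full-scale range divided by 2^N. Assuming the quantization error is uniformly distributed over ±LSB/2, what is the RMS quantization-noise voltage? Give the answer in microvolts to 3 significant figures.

22.9 µV

Range is 2.6 V.
LSB = 2.6 V ÷ 2^15 = 2.6/32768 V = 79.346 µV.
For a uniform distribution on [−LSB/2, +LSB/2], V_rms = LSB/√12 = 79.346 µV/3.4641 = 22.9 µV.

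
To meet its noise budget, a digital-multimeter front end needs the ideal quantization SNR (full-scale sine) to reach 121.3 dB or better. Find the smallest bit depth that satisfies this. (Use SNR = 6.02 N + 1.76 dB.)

N ≥ (121.3 − 1.76)/6.02 = 19.857 → N_min = 20.

20 bits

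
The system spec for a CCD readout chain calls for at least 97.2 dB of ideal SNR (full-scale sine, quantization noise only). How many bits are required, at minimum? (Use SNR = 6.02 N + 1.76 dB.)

16 bits

N ≥ (97.2 − 1.76)/6.02 = 15.854 → N_min = 16.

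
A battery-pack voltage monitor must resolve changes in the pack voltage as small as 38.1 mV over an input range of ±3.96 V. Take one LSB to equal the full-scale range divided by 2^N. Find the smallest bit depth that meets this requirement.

8 bits

Span: 3.96 V − (-3.96 V) = 7.92 V.
Required number of levels: 7.92/38.1 mV = 207.87; smallest N with 2^N ≥ that is 8.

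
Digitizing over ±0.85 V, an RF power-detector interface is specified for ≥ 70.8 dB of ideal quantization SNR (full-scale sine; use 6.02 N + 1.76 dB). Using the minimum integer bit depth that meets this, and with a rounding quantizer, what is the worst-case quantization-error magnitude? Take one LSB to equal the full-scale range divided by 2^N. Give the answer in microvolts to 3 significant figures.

208 µV

The full-scale span is 0.85 − (-0.85) = 1.7 V.
N ≥ (70.8 − 1.76)/6.02 = 11.468 → N_min = 12.
One LSB is 1.7 V / 4096 = 415.04 µV.
|e|_max = LSB/2 = 208 µV.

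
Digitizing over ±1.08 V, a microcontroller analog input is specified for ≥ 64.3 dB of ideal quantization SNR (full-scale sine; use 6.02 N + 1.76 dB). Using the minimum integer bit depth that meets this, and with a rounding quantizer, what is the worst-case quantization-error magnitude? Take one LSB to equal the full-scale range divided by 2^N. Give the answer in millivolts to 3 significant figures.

0.527 mV

Full-scale range = 1.08 V − (-1.08 V) = 2.16 V.
N ≥ (64.3 − 1.76)/6.02 = 10.389 → N_min = 11.
Step size = 2.16/2048 V = 1.0547 mV.
Half an LSB is 0.527 mV.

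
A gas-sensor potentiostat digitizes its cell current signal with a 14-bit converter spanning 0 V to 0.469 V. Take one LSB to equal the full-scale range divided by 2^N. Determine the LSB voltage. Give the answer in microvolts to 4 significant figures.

Full-scale range = 0.469 V.
Number of codes = 2^14 = 16384.
Step size = 0.469/16384 V = 28.63 µV.

28.63 µV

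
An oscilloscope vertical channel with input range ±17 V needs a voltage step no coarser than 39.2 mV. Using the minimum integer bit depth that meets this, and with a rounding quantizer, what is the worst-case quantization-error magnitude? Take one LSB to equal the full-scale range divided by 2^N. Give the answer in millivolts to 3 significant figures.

Full-scale range = 17 V − (-17 V) = 34 V.
Need 2^N ≥ 34 V / 39.2 mV = 867.3 → N_min = 10.
Step size = 34/1024 V = 33.203 mV.
|e|_max = LSB/2 = 16.6 mV.

16.6 mV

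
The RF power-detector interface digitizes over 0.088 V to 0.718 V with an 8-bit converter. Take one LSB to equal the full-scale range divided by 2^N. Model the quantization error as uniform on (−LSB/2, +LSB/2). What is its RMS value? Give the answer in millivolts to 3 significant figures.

0.710 mV

Span: 0.718 V − (0.088 V) = 0.63 V.
One LSB is 0.63 V / 256 = 2.4609 mV.
For a uniform distribution on [−LSB/2, +LSB/2], V_rms = LSB/√12 = 2.4609 mV/3.4641 = 0.710 mV.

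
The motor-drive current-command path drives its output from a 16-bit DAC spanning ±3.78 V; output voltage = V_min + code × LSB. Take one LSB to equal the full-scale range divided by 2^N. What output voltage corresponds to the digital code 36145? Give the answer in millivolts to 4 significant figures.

Span: 3.78 V − (-3.78 V) = 7.56 V. LSB = 7.56 V / 2^16.
V_out = V_min + code × LSB = -3.78 V + 36145 × 7.56 V / 65536
      = -3.78 V + 4.16956 V = 0.389559 V.

389.6 mV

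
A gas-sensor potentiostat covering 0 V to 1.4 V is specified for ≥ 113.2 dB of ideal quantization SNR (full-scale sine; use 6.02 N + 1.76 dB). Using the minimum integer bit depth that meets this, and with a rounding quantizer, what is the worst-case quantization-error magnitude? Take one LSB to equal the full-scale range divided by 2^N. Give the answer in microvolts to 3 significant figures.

Range is 1.4 V.
N ≥ (113.2 − 1.76)/6.02 = 18.512 → N_min = 19.
LSB = 1.4 V / 2^19 = 2.6703 µV.
|e|_max = LSB/2 = 1.34 µV.

1.34 µV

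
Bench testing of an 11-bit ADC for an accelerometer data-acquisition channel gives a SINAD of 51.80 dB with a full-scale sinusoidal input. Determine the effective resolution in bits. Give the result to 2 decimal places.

Inverting SNR = 6.02 N + 1.76: N_eff = (51.80 − 1.76)/6.02 = 8.3123.

8.31 bits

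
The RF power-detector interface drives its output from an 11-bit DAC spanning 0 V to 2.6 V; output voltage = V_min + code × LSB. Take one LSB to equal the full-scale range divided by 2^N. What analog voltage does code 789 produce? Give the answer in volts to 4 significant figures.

Range is 2.6 V. LSB = 2.6 V / 2^11.
Output = V_min + (789/2048) × range = 0 + 0.385254 × 2.6 V
      = 0 + 1.00166 = 1.00166 V.

1.002 V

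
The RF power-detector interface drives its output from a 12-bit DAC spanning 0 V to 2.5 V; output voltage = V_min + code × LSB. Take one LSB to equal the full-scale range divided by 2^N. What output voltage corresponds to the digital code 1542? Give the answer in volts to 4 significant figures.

V_FS = 2.5 V. LSB = 2.5 V / 2^12.
Output = V_min + (1542/4096) × range = 0 + 0.376465 × 2.5 V
      = 0 + 0.941162 = 0.941162 V.

0.9412 V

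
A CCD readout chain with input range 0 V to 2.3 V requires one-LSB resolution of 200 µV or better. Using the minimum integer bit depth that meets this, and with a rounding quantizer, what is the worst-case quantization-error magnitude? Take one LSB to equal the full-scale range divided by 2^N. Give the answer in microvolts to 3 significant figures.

Full-scale range = 2.3 V.
Levels needed ≥ 2.3/200 µV = 11500. 2^14 = 16384 suffices, so N_min = 14.
LSB = 2.3 V / 2^14 = 140.38 µV.
Max error for round-to-nearest is LSB/2 = 70.2 µV.

70.2 µV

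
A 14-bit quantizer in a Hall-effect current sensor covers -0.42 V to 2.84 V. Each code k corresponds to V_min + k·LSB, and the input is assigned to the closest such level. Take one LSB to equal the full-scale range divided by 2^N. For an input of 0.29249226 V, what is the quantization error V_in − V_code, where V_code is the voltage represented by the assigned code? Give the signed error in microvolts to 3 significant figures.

−35.8 µV

Span: 2.84 V − (-0.42 V) = 3.26 V. LSB = 3.26 V / 2^14 ≈ 199.0 µV.
(V_in − V_min)/LSB = (0.29249226 − (-0.42)) × 16384/3.26 = 3580.8200 → nearest code k = 3581.
Reconstructed level: -0.42 + 3581 × 3.26/16384 V = 0.29252807617 V.
V_in − V_code = 0.29249226 − (0.29252807617) = −35.8 µV.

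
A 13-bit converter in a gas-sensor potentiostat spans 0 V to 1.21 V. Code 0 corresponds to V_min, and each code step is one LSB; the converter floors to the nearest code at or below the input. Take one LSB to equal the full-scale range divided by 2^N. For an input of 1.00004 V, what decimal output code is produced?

6770

Range is 1.21 V. LSB = 1.21 V / 2^13 ≈ 147.7 µV.
code = ⌊(V_in − V_min)/LSB⌋ = ⌊(V_in − V_min) × 2^13 / range⌋
     = ⌊(1.00004 − (0)) × 8192 / 1.21⌋ = ⌊1.00004 × 8192/1.21⌋
     = ⌊6770.519⌋ = 6770.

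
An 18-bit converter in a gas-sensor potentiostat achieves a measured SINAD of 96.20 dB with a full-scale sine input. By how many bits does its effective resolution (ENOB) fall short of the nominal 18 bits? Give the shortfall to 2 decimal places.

Effective bits = (96.20 − 1.76)/6.02 = 15.6877.
18 − 15.6877 = 2.31 bits below nominal.

2.31 bits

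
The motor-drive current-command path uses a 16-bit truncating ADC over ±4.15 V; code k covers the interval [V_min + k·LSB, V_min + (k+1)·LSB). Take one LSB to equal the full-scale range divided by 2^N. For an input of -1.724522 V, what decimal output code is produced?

19151

The full-scale span is 4.15 − (-4.15) = 8.3 V. LSB = 8.3 V / 2^16 ≈ 126.6 µV.
V_in − V_min = -1.724522 − (-4.15) = 2.425478 V.
Divide by LSB: 2.425478 × 65536/8.3 = 19151.3405.
Truncating gives code 19151.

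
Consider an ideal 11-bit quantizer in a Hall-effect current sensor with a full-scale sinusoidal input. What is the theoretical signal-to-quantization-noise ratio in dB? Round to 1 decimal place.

SNR = 6.02·11 + 1.76 = 67.98 dB.

68.0 dB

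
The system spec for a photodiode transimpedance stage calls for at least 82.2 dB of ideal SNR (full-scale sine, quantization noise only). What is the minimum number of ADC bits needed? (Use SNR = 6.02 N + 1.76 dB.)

N ≥ (82.2 − 1.76)/6.02 = 13.362 → N_min = 14.

14 bits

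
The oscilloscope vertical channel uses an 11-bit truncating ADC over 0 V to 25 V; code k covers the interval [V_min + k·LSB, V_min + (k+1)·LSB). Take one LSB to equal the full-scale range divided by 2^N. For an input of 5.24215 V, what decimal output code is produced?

429

V_FS = 25 V. LSB = 25 V / 2^11 ≈ 12.21 mV.
V_in − V_min = 5.24215 − (0) = 5.24215 V.
Divide by LSB: 5.24215 × 2048/25 = 429.4369.
Truncating gives code 429.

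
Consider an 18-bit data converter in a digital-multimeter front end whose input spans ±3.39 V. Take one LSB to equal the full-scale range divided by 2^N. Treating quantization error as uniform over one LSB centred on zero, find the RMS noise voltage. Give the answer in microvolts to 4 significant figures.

7.466 µV

Full-scale range = 3.39 V − (-3.39 V) = 6.78 V.
One LSB is 6.78 V / 262144 = 25.8636 µV.
V_rms = LSB/√12 = 25.8636 µV / √12 = 7.466 µV.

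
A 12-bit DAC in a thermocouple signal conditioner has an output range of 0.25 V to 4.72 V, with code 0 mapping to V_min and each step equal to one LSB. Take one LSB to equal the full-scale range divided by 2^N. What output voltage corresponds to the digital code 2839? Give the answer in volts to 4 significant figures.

3.348 V

Range = 4.72 − (0.25) = 4.47 V. LSB = 4.47 V / 2^12.
V_out = V_min + code × LSB = 0.25 V + 2839 × 4.47 V / 4096
      = 0.25 + 3.09823 = 3.34823 V.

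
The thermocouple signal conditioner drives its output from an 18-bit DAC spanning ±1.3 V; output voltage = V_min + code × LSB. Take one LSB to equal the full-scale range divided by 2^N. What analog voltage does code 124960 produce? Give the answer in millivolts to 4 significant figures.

Range = 1.3 − (-1.3) = 2.6 V. LSB = 2.6 V / 2^18.
V_out = -1.3 + 124960 × (2.6/262144) V
      = -1.3 + 1.23938 = -0.0606201 V.

-60.62 mV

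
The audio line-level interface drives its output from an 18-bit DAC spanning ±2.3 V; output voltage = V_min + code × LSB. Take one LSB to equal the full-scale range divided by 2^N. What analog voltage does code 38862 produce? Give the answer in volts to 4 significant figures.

-1.618 V

Range = 2.3 − (-2.3) = 4.6 V. LSB = 4.6 V / 2^18.
V_out = V_min + code × LSB = -2.3 V + 38862 × 4.6 V / 262144
      = -2.3 V + 0.681935 V = -1.61806 V.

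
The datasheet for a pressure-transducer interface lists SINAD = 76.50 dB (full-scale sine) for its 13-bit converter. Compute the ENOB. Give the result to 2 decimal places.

12.42 bits

ENOB = (76.50 − 1.76)/6.02 = 12.4153 bits.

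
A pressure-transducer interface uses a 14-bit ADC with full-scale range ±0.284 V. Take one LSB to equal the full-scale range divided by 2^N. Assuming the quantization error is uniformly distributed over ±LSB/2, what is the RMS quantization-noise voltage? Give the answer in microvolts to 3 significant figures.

10.0 µV

Full-scale range = 0.284 V − (-0.284 V) = 0.568 V.
LSB = 0.568 V / 2^14 = 34.668 µV.
RMS of a uniform error over width LSB is LSB/√12 = 10.0 µV.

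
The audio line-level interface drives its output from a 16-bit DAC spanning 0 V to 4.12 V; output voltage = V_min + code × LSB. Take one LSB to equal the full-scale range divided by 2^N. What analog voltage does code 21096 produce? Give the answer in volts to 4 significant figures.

1.326 V

Span = 4.12 V. LSB = 4.12 V / 2^16.
V_out = V_min + code × LSB = 0 V + 21096 × 4.12 V / 65536
      = 0 V + 1.32623 V = 1.32623 V.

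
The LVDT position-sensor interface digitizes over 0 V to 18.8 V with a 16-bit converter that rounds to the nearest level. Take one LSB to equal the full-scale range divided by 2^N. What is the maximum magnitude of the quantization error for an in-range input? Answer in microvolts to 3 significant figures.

143 µV

V_FS = 18.8 V.
LSB = 18.8 V / 2^16 = 286.87 µV.
|e|_max = LSB/2 = 143 µV.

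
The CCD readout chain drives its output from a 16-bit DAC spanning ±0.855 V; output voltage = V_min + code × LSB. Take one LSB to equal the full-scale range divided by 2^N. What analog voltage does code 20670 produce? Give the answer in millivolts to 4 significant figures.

Full-scale range = 0.855 V − (-0.855 V) = 1.71 V. LSB = 1.71 V / 2^16.
V_out = V_min + code × LSB = -0.855 V + 20670 × 1.71 V / 65536
      = -0.855 + 0.539333 = -0.315667 V.

-315.7 mV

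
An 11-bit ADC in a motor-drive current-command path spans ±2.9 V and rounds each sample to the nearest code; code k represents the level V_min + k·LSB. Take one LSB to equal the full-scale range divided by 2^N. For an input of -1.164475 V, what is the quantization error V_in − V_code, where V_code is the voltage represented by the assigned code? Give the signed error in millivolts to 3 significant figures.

Span: 2.9 V − (-2.9 V) = 5.8 V. LSB = 5.8 V / 2^11 ≈ 2.832 mV.
(-1.164475 − (-2.9)) / LSB = 1.735525 × 2048/5.8 = 612.8199. Nearest integer: k = 613.
V_code = -2.9 + (613/2048) × 5.8 = -1.163964844 V.
Error = V_in − V_code = -1.164475 − (-1.163964844) = −0.510 mV.

−0.510 mV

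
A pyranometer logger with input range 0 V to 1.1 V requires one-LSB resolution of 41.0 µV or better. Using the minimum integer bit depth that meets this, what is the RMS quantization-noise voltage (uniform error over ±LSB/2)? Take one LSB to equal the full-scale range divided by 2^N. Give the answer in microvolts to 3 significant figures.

Range is 1.1 V.
1.1 V / 41.0 µV = 26830. Since 2^14 = 16384 and 2^15 = 32768, N = 15.
Step size = 1.1/32768 V = 33.569 µV.
V_rms = LSB/√12 = 9.69 µV.

9.69 µV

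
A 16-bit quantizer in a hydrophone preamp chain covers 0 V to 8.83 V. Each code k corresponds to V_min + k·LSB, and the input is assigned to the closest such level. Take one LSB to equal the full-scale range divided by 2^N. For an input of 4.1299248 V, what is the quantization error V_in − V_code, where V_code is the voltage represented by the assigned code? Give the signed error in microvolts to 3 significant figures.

+24.3 µV

V_FS = 8.83 V. LSB = 8.83 V / 2^16 ≈ 134.7 µV.
Position in LSBs: (4.1299248 − (0)) × 65536/8.83 = 30652.1803; rounding gives k = 30652.
Reconstructed level: 0 + 30652 × 8.83/65536 V = 4.1299005127 V.
Error = V_in − V_code = 4.1299248 − (4.1299005127) = +24.3 µV.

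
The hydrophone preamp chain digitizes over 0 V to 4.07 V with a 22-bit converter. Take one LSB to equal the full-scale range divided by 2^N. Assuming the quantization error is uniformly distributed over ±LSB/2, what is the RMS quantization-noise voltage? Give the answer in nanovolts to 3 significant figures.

V_FS = 4.07 V.
Step size = 4.07/4194304 V = 0.97036 µV.
RMS of a uniform error over width LSB is LSB/√12 = 280 nV.

280 nV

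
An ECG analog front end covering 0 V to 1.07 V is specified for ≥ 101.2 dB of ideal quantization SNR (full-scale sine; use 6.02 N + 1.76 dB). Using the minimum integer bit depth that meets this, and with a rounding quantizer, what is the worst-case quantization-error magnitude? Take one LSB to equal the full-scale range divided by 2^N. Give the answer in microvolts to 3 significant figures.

Span = 1.07 V.
Solving 6.02 N ≥ 101.2 − 1.76: N ≥ 16.518. Round up → N = 17.
Step size = 1.07/131072 V = 8.1635 µV.
Half an LSB is 4.08 µV.

4.08 µV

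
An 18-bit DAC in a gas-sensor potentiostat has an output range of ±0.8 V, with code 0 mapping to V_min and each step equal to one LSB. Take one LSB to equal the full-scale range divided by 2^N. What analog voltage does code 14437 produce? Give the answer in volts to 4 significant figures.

-0.7119 V

The full-scale span is 0.8 − (-0.8) = 1.6 V. LSB = 1.6 V / 2^18.
V_out = V_min + code × LSB = -0.8 V + 14437 × 1.6 V / 262144
      = -0.8 + 0.0881165 = -0.711884 V.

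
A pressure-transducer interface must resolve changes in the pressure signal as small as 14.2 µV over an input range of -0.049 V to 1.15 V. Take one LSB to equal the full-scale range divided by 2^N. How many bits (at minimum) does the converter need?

17 bits

Full-scale range = 1.15 V − (-0.049 V) = 1.199 V.
Required number of levels: 1.199/14.2 µV = 84437; smallest N with 2^N ≥ that is 17.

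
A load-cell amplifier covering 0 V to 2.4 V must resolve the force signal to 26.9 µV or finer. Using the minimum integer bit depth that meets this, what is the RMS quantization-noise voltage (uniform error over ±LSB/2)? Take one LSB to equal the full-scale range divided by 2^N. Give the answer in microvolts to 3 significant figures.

Range is 2.4 V.
Need 2^N ≥ 2.4 V / 26.9 µV = 89220 → N_min = 17.
Step size = 2.4/131072 V = 18.311 µV.
RMS noise = LSB/√12 = 5.29 µV.

5.29 µV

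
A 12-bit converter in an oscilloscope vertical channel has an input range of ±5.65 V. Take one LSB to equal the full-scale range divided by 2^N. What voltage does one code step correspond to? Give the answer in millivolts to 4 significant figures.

2.759 mV

Full-scale range = 5.65 V − (-5.65 V) = 11.3 V.
There are 2^12 = 4096 steps.
Step size = 11.3/4096 V = 2.759 mV.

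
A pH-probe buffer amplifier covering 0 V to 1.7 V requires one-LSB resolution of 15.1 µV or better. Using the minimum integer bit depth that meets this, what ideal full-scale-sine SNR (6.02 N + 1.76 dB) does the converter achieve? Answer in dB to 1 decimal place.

104.1 dB

Range is 1.7 V.
1.7 V / 15.1 µV = 112600. Since 2^16 = 65536 and 2^17 = 131072, N = 17.
6.02(17) + 1.76 = 104.10 dB.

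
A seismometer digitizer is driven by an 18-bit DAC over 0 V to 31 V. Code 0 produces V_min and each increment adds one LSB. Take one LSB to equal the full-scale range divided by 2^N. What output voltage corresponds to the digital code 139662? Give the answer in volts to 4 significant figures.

16.52 V

Span = 31 V. LSB = 31 V / 2^18.
V_out = V_min + code × LSB = 0 V + 139662 × 31 V / 262144
      = 0 V + 16.5158 V = 16.5158 V.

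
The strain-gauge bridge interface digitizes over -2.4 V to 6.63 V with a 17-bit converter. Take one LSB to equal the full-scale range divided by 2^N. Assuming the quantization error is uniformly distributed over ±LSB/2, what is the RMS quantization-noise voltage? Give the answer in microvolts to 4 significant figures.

Full-scale range = 6.63 V − (-2.4 V) = 9.03 V.
LSB = 9.03 V / 2^17 = 68.8934 µV.
For a uniform distribution on [−LSB/2, +LSB/2], V_rms = LSB/√12 = 68.8934 µV/3.4641 = 19.89 µV.

19.89 µV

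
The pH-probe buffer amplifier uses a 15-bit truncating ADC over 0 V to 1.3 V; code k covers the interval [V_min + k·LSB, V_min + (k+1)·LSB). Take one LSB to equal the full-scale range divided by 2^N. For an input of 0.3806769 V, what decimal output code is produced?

Span = 1.3 V. LSB = 1.3 V / 2^15 ≈ 39.67 µV.
V_in − V_min = 0.3806769 − (0) = 0.3806769 V.
Divide by LSB: 0.3806769 × 32768/1.3 = 9595.4005.
Truncating gives code 9595.

9595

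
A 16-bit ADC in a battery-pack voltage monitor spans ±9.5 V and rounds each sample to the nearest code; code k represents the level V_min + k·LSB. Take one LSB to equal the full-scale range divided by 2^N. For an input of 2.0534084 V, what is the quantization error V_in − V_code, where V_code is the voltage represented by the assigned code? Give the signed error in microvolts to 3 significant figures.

−73.7 µV

Span: 9.5 V − (-9.5 V) = 19 V. LSB = 19 V / 2^16 ≈ 289.9 µV.
(2.0534084 − (-9.5)) / LSB = 11.5534084 × 65536/19 = 39850.7459. Nearest integer: k = 39851.
Reconstructed level: -9.5 + 39851 × 19/65536 V = 2.0534820557 V.
e = 2.0534084 − (2.0534820557) = −73.7 µV.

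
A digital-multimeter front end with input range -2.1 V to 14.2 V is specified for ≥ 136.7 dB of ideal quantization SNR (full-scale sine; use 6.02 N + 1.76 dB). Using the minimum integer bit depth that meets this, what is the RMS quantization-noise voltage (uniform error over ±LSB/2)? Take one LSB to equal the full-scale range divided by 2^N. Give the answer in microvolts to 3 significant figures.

0.561 µV

Span: 14.2 V − (-2.1 V) = 16.3 V.
Solving 6.02 N ≥ 136.7 − 1.76: N ≥ 22.415. Round up → N = 23.
LSB = 16.3 V ÷ 2^23 = 16.3/8388608 V = 1.9431 µV.
σ_q = LSB/√12 = 1.9431 µV/3.4641 = 0.561 µV.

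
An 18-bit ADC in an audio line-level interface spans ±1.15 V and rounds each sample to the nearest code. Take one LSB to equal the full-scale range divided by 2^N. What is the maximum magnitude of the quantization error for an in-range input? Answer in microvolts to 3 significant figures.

Full-scale range = 1.15 V − (-1.15 V) = 2.3 V.
LSB = 2.3 V / 2^18 = 8.7738 µV.
|e|_max = LSB/2 = 4.39 µV.

4.39 µV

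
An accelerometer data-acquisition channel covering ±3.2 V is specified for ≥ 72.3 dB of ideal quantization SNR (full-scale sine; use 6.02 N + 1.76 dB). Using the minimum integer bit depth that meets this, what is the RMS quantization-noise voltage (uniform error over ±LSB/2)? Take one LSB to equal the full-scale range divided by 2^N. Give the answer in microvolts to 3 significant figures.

Span: 3.2 V − (-3.2 V) = 6.4 V.
N ≥ (72.3 − 1.76)/6.02 = 11.718 → N_min = 12.
LSB = 6.4 V ÷ 2^12 = 6.4/4096 V = 1.5625 mV.
V_rms = LSB/√12 = 451 µV.

451 µV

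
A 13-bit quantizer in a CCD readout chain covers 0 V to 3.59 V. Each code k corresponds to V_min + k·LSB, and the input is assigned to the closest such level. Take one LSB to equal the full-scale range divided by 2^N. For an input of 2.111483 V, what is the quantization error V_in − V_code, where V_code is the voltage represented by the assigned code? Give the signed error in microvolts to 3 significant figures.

Full-scale range = 3.59 V. LSB = 3.59 V / 2^13 ≈ 438.2 µV.
Position in LSBs: (2.111483 − (0)) × 8192/3.59 = 4818.1807; rounding gives k = 4818.
V_code = V_min + k × range/2^13 = 0 + 4818 × 3.59/8192 = 2.111403809 V.
V_in − V_code = 2.111483 − (2.111403809) = +79.2 µV.

+79.2 µV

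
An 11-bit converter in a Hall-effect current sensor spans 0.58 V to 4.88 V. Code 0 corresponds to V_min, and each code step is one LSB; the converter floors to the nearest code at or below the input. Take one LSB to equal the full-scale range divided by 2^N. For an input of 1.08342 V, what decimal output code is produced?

239

Range = 4.88 − (0.58) = 4.3 V. LSB = 4.3 V / 2^11 ≈ 2.100 mV.
(V_in − V_min) × 2^11/range = (1.08342 − (0.58)) × 2048/4.3 = 239.768.
Floor → code = 239.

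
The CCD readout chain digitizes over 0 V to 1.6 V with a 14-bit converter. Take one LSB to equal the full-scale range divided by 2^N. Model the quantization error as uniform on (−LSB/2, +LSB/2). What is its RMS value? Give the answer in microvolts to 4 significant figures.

V_FS = 1.6 V.
Step size = 1.6/16384 V = 97.6563 µV.
V_rms = LSB/√12 = 97.6563 µV / √12 = 28.19 µV.

28.19 µV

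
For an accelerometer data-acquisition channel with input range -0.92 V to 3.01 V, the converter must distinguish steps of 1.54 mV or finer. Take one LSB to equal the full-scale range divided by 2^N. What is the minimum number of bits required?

12 bits

Range = 3.01 − (-0.92) = 3.93 V.
3.93 V / 1.54 mV = 2552. Since 2^11 = 2048 and 2^12 = 4096, N = 12.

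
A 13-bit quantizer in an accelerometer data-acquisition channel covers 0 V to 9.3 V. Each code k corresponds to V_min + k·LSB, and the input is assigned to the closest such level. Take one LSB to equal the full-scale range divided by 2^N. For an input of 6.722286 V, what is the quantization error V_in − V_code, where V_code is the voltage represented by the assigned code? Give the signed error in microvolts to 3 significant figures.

Full-scale range = 9.3 V. LSB = 9.3 V / 2^13 ≈ 1.135 mV.
(6.722286 − (0)) / LSB = 6.722286 × 8192/9.3 = 5921.3943. Nearest integer: k = 5921.
V_code = V_min + k × range/2^13 = 0 + 5921 × 9.3/8192 = 6.721838379 V.
e = 6.722286 − (6.721838379) = +448 µV.

+448 µV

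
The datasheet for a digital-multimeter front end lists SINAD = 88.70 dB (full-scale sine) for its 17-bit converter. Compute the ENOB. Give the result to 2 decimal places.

14.44 bits

Inverting SNR = 6.02 N + 1.76: N_eff = (88.70 − 1.76)/6.02 = 14.4419.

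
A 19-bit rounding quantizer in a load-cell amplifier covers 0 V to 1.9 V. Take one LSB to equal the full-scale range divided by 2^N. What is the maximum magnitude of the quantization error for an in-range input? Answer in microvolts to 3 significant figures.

1.81 µV

Range is 1.9 V.
LSB = 1.9 V ÷ 2^19 = 1.9/524288 V = 3.6240 µV.
|e|_max = LSB/2 = 1.81 µV.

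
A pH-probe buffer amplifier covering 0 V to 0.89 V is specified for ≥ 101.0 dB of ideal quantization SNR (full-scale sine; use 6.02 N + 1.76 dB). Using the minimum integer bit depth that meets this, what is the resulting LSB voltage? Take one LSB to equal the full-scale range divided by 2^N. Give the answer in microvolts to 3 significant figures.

V_FS = 0.89 V.
Solving 6.02 N ≥ 101.0 − 1.76: N ≥ 16.485. Round up → N = 17.
One LSB is 0.89 V / 131072 = 6.79 µV.

6.79 µV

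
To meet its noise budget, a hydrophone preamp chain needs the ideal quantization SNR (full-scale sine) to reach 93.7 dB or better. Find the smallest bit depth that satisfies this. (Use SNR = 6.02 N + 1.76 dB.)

16 bits

Required N = ⌈(93.7 − 1.76)/6.02⌉ = ⌈15.272⌉ = 16.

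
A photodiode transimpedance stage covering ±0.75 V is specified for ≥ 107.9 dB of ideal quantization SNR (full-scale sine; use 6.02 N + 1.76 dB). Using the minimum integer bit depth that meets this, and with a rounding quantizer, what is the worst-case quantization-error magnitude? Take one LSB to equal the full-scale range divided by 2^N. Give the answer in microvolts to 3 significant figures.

Range = 0.75 − (-0.75) = 1.5 V.
N ≥ (107.9 − 1.76)/6.02 = 17.631 → N_min = 18.
Step size = 1.5/262144 V = 5.7220 µV.
|e|_max = LSB/2 = 2.86 µV.

2.86 µV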